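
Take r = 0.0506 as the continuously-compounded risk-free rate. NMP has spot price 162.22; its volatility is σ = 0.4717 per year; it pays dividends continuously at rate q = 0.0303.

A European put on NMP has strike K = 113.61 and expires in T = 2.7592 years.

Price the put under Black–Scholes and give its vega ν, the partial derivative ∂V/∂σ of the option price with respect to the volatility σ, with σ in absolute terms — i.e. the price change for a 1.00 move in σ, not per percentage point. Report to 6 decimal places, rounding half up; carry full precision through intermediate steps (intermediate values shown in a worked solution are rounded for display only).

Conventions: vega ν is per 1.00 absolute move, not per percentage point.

price = 17.363809
ν = 64.888416

σ√T = 0.4717·√2.7592 = 0.783533
d₁ = (ln(S/K) + (r−q+σ²/2)T) / (σ√T) = (ln(162.22/113.61) + (0.0506−0.0303+0.4717²/2)·2.7592) / 0.783533 = (0.356182 + 0.362974) / 0.783533 = 0.917837
d₂ = d₁ − σ√T = 0.917837 − 0.783533 = 0.134304
e^{−rT} = 0.869693
e^{−qT} = 0.919796
N(−d₁) = 0.179352,  N(−d₂) = 0.446581
Put price V = K·e^{−rT}·N(−d₂) − S·e^{−qT}·N(−d₁) = 44.124800 − 26.760991 = 17.363809
φ(d₁) = (1/√(2π))·e^{−d₁²/2} = 0.261806
ν = S·e^{−qT}·φ(d₁)·√T = 64.888416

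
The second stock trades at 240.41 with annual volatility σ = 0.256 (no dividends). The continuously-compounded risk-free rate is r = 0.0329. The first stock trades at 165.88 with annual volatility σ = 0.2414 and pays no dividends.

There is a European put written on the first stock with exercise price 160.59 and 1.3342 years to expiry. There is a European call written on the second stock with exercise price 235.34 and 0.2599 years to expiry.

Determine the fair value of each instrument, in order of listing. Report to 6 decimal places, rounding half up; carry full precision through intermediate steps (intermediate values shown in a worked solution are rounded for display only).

[the first stock put K=160.59]
σ√T = 0.2414·√1.3342 = 0.278835
d₁ = (ln(S/K) + (r+σ²/2)T) / (σ√T) = (ln(165.88/160.59) + (0.0329+0.2414²/2)·1.3342) / 0.278835 = (0.032410 + 0.082770) / 0.278835 = 0.413075
d₂ = d₁ − σ√T = 0.413075 − 0.278835 = 0.134240
e^{−rT} = 0.957054
N(−d₁) = 0.339776,  N(−d₂) = 0.446607
price = K·e^{−rT}·N(−d₂) − S·N(−d₁) = 68.640459 − 56.362025 = 12.278434
[the second stock call K=235.34]
σ√T = 0.256·√0.2599 = 0.130510
d₁ = (ln(S/K) + (r+σ²/2)T) / (σ√T) = (ln(240.41/235.34) + (0.0329+0.256²/2)·0.2599) / 0.130510 = (0.021315 + 0.017067) / 0.130510 = 0.294090
d₂ = d₁ − σ√T = 0.294090 − 0.130510 = 0.163580
e^{−rT} = 0.991486
N(d₁) = 0.615655,  N(d₂) = 0.564969
price = S·N(d₁) − K·e^{−rT}·N(d₂) = 148.009730 − 131.827801 = 16.181929

price(the first stock put K=160.59) = 12.278434
price(the second stock call K=235.34) = 16.181929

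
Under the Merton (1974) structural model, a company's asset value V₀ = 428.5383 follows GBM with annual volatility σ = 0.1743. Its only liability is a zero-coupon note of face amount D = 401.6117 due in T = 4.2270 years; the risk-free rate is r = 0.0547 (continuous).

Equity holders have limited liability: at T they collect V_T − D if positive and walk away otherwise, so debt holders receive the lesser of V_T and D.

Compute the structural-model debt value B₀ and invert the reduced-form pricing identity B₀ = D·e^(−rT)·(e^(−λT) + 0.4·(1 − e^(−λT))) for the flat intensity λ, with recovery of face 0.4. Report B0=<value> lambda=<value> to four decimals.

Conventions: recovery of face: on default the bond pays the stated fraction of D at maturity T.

B0=303.6558 lambda=0.0194

Equity is a call on the firm's assets struck at D = 401.6117:
d₁ = [ln(V₀/D) + (r + σ²/2)T] / (σ√T)
   = [ln(428.5383/401.6117) + (0.0547 + 0.5·0.1743²)·4.2270] / (0.1743·√4.2270)
   = [0.064894 + 0.295426] / 0.358355 = 1.005485
d₂ = d₁ − σ√T = 1.005485 − 0.358355 = 0.647130
N(d₁) = 0.842668,  N(d₂) = 0.741226,  e^(−rT) = 0.793567
E₀ = V₀·N(d₁) − D·e^(−rT)·N(d₂)
   = 428.5383·0.842668 − 401.6117·0.793567·0.741226 = 124.882506
B₀ = V₀ − E₀ = 428.5383 − 124.882506 = 303.655794
e^(−λT) = (B₀·e^(rT)/D − 0.4)/(1 − 0.4) = (303.6558·1.260133/401.6117 − 0.4)/0.6 = 0.92129567
λ = −ln(0.92129567)/4.2270 = 0.019393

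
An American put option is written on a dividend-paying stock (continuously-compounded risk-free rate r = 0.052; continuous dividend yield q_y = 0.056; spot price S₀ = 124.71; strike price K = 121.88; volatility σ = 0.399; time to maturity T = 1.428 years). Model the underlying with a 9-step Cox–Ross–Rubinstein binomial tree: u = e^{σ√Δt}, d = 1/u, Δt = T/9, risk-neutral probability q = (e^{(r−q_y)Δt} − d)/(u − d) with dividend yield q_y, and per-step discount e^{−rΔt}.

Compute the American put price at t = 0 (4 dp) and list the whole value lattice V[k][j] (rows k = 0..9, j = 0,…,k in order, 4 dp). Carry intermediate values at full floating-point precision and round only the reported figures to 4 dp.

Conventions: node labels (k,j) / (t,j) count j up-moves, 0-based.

price = 21.4372
tree:
21.4372
28.3850 13.6146
36.6222 19.1642 7.3028
45.9208 26.2962 11.0829 2.9680
55.8403 35.0292 16.4520 4.9386 0.6932
65.5446 45.0927 23.7704 8.1014 1.2904 0.0000
73.8229 55.8403 33.2076 13.0483 2.4021 0.0000 0.0000
80.8848 65.5446 44.4643 20.5060 4.4716 0.0000 0.0000 0.0000
86.9089 73.8229 55.8403 31.1286 8.3241 0.0000 0.0000 0.0000 0.0000
92.0478 80.8848 65.5446 44.4643 15.4958 0.0000 0.0000 0.0000 0.0000 0.0000

params: Δt=0.15867 u=1.17226 d=0.85305 q=0.45836 e^(-rΔt)=0.99178
t_9 payoffs: 92.0478 80.8848 65.5446 44.4643 15.4958 0.0000 0.0000 0.0000 0.0000 0.0000
k=8: node(8,0) S=34.9711 payoff=86.9089 vs cont=86.2168 → 86.9089 [stop]  node(8,1) S=48.0571 payoff=73.8229 vs cont=73.2466 → 73.8229 [stop]  node(8,2) S=66.0397 payoff=55.8403 vs cont=55.4230 → 55.8403 [stop]  node(8,3) S=90.7514 payoff=31.1286 vs cont=30.9299 → 31.1286 [stop]  node(8,4) S=124.7100 payoff=0.0000 vs cont=8.3241 → 8.3241 [wait]  node(8,5) S=171.3757 payoff=0.0000 vs cont=0.0000 → 0.0000 [wait]  node(8,6) S=235.5034 payoff=0.0000 vs cont=0.0000 → 0.0000 [wait]  node(8,7) S=323.6273 payoff=0.0000 vs cont=0.0000 → 0.0000 [wait]  node(8,8) S=444.7267 payoff=0.0000 vs cont=0.0000 → 0.0000 [wait]
k=7: node(7,0) S=40.9952 payoff=80.8848 vs cont=80.2460 → 80.8848 [stop]  node(7,1) S=56.3354 payoff=65.5446 vs cont=65.0415 → 65.5446 [stop]  node(7,2) S=77.4157 payoff=44.4643 vs cont=44.1476 → 44.4643 [stop]  node(7,3) S=106.3842 payoff=15.4958 vs cont=20.5060 → 20.5060 [wait]  node(7,4) S=146.1926 payoff=0.0000 vs cont=4.4716 → 4.4716 [wait]  node(7,5) S=200.8969 payoff=0.0000 vs cont=0.0000 → 0.0000 [wait]  node(7,6) S=276.0713 payoff=0.0000 vs cont=0.0000 → 0.0000 [wait]  node(7,7) S=379.3754 payoff=0.0000 vs cont=0.0000 → 0.0000 [wait]
k=6: node(6,0) S=48.0571 payoff=73.8229 vs cont=73.2466 → 73.8229 [stop]  node(6,1) S=66.0397 payoff=55.8403 vs cont=55.4230 → 55.8403 [stop]  node(6,2) S=90.7514 payoff=31.1286 vs cont=33.2076 → 33.2076 [wait]  node(6,3) S=124.7100 payoff=0.0000 vs cont=13.0483 → 13.0483 [wait]  node(6,4) S=171.3757 payoff=0.0000 vs cont=2.4021 → 2.4021 [wait]  node(6,5) S=235.5034 payoff=0.0000 vs cont=0.0000 → 0.0000 [wait]  node(6,6) S=323.6273 payoff=0.0000 vs cont=0.0000 → 0.0000 [wait]
k=5: node(5,0) S=56.3354 payoff=65.5446 vs cont=65.0415 → 65.5446 [stop]  node(5,1) S=77.4157 payoff=44.4643 vs cont=45.0927 → 45.0927 [wait]  node(5,2) S=106.3842 payoff=15.4958 vs cont=23.7704 → 23.7704 [wait]  node(5,3) S=146.1926 payoff=0.0000 vs cont=8.1014 → 8.1014 [wait]  node(5,4) S=200.8969 payoff=0.0000 vs cont=1.2904 → 1.2904 [wait]  node(5,5) S=276.0713 payoff=0.0000 vs cont=0.0000 → 0.0000 [wait]
k=4: node(4,0) S=66.0397 payoff=55.8403 vs cont=55.7087 → 55.8403 [stop]  node(4,1) S=90.7514 payoff=31.1286 vs cont=35.0292 → 35.0292 [wait]  node(4,2) S=124.7100 payoff=0.0000 vs cont=16.4520 → 16.4520 [wait]  node(4,3) S=171.3757 payoff=0.0000 vs cont=4.9386 → 4.9386 [wait]  node(4,4) S=235.5034 payoff=0.0000 vs cont=0.6932 → 0.6932 [wait]
k=3: node(3,0) S=77.4157 payoff=44.4643 vs cont=45.9208 → 45.9208 [wait]  node(3,1) S=106.3842 payoff=15.4958 vs cont=26.2962 → 26.2962 [wait]  node(3,2) S=146.1926 payoff=0.0000 vs cont=11.0829 → 11.0829 [wait]  node(3,3) S=200.8969 payoff=0.0000 vs cont=2.9680 → 2.9680 [wait]
k=2: node(2,0) S=90.7514 payoff=31.1286 vs cont=36.6222 → 36.6222 [wait]  node(2,1) S=124.7100 payoff=0.0000 vs cont=19.1642 → 19.1642 [wait]  node(2,2) S=171.3757 payoff=0.0000 vs cont=7.3028 → 7.3028 [wait]
k=1: node(1,0) S=106.3842 payoff=15.4958 vs cont=28.3850 → 28.3850 [wait]  node(1,1) S=146.1926 payoff=0.0000 vs cont=13.6146 → 13.6146 [wait]
k=0: node(0,0) S=124.7100 payoff=0.0000 vs cont=21.4372 → 21.4372 [wait]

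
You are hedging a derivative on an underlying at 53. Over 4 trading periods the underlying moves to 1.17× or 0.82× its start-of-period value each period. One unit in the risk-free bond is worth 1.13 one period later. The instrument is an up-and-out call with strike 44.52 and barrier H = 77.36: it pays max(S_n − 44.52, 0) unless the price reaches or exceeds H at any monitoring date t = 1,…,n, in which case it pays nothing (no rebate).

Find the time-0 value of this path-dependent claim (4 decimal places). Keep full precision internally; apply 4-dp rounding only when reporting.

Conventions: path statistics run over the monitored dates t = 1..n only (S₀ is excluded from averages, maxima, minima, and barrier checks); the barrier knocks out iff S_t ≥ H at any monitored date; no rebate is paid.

price = 3.8261

With p* = (R−d)/(u−d) = 0.8857, sum probability × payoff across the paths and divide by R^4.
Enumerate all 2^4 = 16 price paths (U = up ×1.17, D = down ×0.82); each path with k up-moves has probability p*^k·(1−p*)^(4−k).
DDDD: M=43.4600, payoff=0.0000, prob=0.000171
UDDD: M=62.0100, payoff=0.0000, prob=0.001322
DUDD: M=50.8482, payoff=0.0000, prob=0.001322
UUDD: M=72.5517, payoff=4.2638, prob=0.010246
DDUD: M=43.4600, payoff=0.0000, prob=0.001322
UDUD: M=62.0100, payoff=4.2638, prob=0.010246
DUUD: M=59.4924, payoff=4.2638, prob=0.010246
UUUD: M=84.8855, payoff=0.0000, prob=0.079410
DDDU: M=43.4600, payoff=0.0000, prob=0.001322
UDDU: M=62.0100, payoff=4.2638, prob=0.010246
DUDU: M=50.8482, payoff=4.2638, prob=0.010246
UUDU: M=72.5517, payoff=25.0861, prob=0.079410
DDUU: M=48.7838, payoff=4.2638, prob=0.010246
UDUU: M=69.6061, payoff=25.0861, prob=0.079410
DUUU: M=69.6061, payoff=25.0861, prob=0.079410
UUUU: M=99.3160, payoff=0.0000, prob=0.615424
Price = Σ prob·payoff / R^4 = 6.238359 / 1.630474 = 3.8261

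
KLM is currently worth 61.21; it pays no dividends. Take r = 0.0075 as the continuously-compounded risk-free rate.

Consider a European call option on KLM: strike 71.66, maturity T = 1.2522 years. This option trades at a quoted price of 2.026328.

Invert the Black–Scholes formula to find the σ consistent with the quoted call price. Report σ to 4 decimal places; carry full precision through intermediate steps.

At σ = 0.1909 the Black–Scholes value reproduces the quote:
σ√T = 0.1909·√1.2522 = 0.213620
d₁ = (ln(S/K) + (r+σ²/2)T) / (σ√T) = (ln(61.21/71.66) + (0.0075+0.1909²/2)·1.2522) / 0.213620 = (-0.157622 + 0.032208) / 0.213620 = -0.587087
d₂ = d₁ − σ√T = -0.587087 − 0.213620 = -0.800708
e^{−rT} = 0.990652
N(d₁) = 0.278573,  N(d₂) = 0.211650
V = S·N(d₁) − K·e^{−rT}·N(d₂) = 17.051429 − 15.025102 = 2.026328 (equal to the quote); since ∂V/∂σ > 0 for all σ, the implied volatility is unique

sigma = 0.1909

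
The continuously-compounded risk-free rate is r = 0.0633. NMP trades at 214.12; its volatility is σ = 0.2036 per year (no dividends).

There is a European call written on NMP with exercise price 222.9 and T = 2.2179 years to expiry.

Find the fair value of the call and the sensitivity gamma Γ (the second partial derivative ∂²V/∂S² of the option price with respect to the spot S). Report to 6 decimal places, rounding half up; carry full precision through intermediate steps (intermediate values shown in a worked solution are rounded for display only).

price = 36.098322
Γ = 0.005471

σ√T = 0.2036·√2.2179 = 0.303214
d₁ = (ln(S/K) + (r+σ²/2)T) / (σ√T) = (ln(214.12/222.9) + (0.0633+0.2036²/2)·2.2179) / 0.303214 = (-0.040187 + 0.186362) / 0.303214 = 0.482088
d₂ = d₁ − σ√T = 0.482088 − 0.303214 = 0.178874
e^{−rT} = 0.869017
N(d₁) = 0.685128,  N(d₂) = 0.570982
Call price V = S·N(d₁) − K·e^{−rT}·N(d₂) = 146.699676 − 110.601353 = 36.098322
φ(d₁) = (1/√(2π))·e^{−d₁²/2} = 0.355176
Γ = φ(d₁) / (S·σ·√T) = 0.005471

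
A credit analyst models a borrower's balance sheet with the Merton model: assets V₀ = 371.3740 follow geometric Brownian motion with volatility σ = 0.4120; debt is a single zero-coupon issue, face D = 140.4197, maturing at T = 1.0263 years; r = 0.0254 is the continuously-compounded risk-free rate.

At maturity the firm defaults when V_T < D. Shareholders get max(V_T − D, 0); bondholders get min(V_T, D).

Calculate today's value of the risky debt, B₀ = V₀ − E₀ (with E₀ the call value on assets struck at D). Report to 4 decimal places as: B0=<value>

Work the structural quantities from V₀ = 371.3740 against face 140.4197:
d₁ = [ln(V₀/D) + (r + σ²/2)T] / (σ√T)
   = [ln(371.3740/140.4197) + (0.0254 + 0.5·0.4120²)·1.0263] / (0.4120·√1.0263)
   = [0.972574 + 0.113172] / 0.417383 = 2.601320
d₂ = d₁ − σ√T = 2.601320 − 0.417383 = 2.183938
N(d₁) = 0.995357,  N(d₂) = 0.985517,  e^(−rT) = 0.974269
E₀ = V₀·N(d₁) − D·e^(−rT)·N(d₂)
   = 371.3740·0.995357 − 140.4197·0.974269·0.985517 = 234.824495
B₀ = V₀ − E₀ = 371.3740 − 234.824495 = 136.549505

B0=136.5495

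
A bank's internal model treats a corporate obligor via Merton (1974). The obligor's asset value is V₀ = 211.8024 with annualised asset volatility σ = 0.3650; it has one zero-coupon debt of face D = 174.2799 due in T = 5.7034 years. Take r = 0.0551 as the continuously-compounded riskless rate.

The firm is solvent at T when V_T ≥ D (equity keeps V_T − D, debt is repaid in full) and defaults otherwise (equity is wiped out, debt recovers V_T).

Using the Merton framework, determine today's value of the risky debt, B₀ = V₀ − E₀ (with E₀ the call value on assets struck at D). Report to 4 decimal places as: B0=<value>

Equity is a call on the firm's assets struck at D = 174.2799:
d₁ = [ln(V₀/D) + (r + σ²/2)T] / (σ√T)
   = [ln(211.8024/174.2799) + (0.0551 + 0.5·0.3650²)·5.7034] / (0.3650·√5.7034)
   = [0.194991 + 0.694175] / 0.871685 = 1.020054
d₂ = d₁ − σ√T = 1.020054 − 0.871685 = 0.148369
N(d₁) = 0.846149,  N(d₂) = 0.558974,  e^(−rT) = 0.730331
E₀ = V₀·N(d₁) − D·e^(−rT)·N(d₂)
   = 211.8024·0.846149 − 174.2799·0.730331·0.558974 = 108.068950
B₀ = V₀ − E₀ = 211.8024 − 108.068950 = 103.733450

B0=103.7335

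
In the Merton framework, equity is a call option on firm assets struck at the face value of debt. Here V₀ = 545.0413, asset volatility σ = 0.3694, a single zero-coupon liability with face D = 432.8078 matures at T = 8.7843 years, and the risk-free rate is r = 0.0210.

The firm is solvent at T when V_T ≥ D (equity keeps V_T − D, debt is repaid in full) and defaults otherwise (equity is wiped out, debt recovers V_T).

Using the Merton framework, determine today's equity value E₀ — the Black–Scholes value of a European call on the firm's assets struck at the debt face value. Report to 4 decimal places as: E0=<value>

E0=292.6251

Apply the equity-as-call identities (strike 432.8078, horizon 8.7843 years):
d₁ = [ln(V₀/D) + (r + σ²/2)T] / (σ√T)
   = [ln(545.0413/432.8078) + (0.0210 + 0.5·0.3694²)·8.7843] / (0.3694·√8.7843)
   = [0.230568 + 0.783807] / 1.094840 = 0.926506
d₂ = d₁ − σ√T = 0.926506 − 1.094840 = -0.168334
N(d₁) = 0.822908,  N(d₂) = 0.433160,  e^(−rT) = 0.831545
E₀ = V₀·N(d₁) − D·e^(−rT)·N(d₂)
   = 545.0413·0.822908 − 432.8078·0.831545·0.433160 = 292.625083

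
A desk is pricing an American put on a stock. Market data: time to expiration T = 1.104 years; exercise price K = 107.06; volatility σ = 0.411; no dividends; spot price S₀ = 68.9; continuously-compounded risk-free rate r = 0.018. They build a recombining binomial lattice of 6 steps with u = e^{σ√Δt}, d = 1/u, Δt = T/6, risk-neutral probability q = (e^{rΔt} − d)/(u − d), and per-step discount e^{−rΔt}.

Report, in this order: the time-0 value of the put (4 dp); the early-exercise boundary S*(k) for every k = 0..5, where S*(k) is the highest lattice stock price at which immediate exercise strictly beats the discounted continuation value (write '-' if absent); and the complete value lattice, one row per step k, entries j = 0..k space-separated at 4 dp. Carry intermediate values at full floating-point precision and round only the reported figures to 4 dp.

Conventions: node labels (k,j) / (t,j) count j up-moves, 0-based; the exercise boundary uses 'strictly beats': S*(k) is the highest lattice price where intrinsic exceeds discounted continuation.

Δt=0.18400, u=1.19280, d=0.83837, q=0.46540, disc=e^(-rΔt)=0.99669
k=6 terminal: V=max(K-S,0) → 83.1365 73.0226 58.6330 38.1600 9.0318 0.0000 0.0000
k=5: j=0 S=28.5358 intr=78.5242 cont=78.1702 V=78.5242[EX]; j=1 S=40.5996 intr=66.4604 cont=66.1064 V=66.4604[EX]; j=2 S=57.7635 intr=49.2965 cont=48.9425 V=49.2965[EX]; j=3 S=82.1836 intr=24.8764 cont=24.5224 V=24.8764[EX]; j=4 S=116.9275 intr=0.0000 cont=4.8125 V=4.8125[hold]; j=5 S=166.3598 intr=0.0000 cont=0.0000 V=0.0000[hold]  S*(5)=82.1836
k=4: j=0 S=34.0374 intr=73.0226 cont=72.6686 V=73.0226[EX]; j=1 S=48.4270 intr=58.6330 cont=58.2790 V=58.6330[EX]; j=2 S=68.9000 intr=38.1600 cont=37.8060 V=38.1600[EX]; j=3 S=98.0282 intr=9.0318 cont=15.4873 V=15.4873[hold]; j=4 S=139.4706 intr=0.0000 cont=2.5642 V=2.5642[hold]  S*(4)=68.9000
k=3: j=0 S=40.5996 intr=66.4604 cont=66.1064 V=66.4604[EX]; j=1 S=57.7635 intr=49.2965 cont=48.9425 V=49.2965[EX]; j=2 S=82.1836 intr=24.8764 cont=27.5169 V=27.5169[hold]; j=3 S=116.9275 intr=0.0000 cont=9.4416 V=9.4416[hold]  S*(3)=57.7635
k=2: j=0 S=48.4270 intr=58.6330 cont=58.2790 V=58.6330[EX]; j=1 S=68.9000 intr=38.1600 cont=39.0308 V=39.0308[hold]; j=2 S=98.0282 intr=9.0318 cont=19.0415 V=19.0415[hold]  S*(2)=48.4270
k=1: j=0 S=57.7635 intr=49.2965 cont=49.3464 V=49.3464[hold]; j=1 S=82.1836 intr=24.8764 cont=29.6295 V=29.6295[hold]  S*(1)=-
k=0: j=0 S=68.9000 intr=38.1600 cont=40.0374 V=40.0374[hold]  S*(0)=-

price = 40.0374
boundary = - - 48.4270 57.7635 68.9000 82.1836
tree:
40.0374
49.3464 29.6295
58.6330 39.0308 19.0415
66.4604 49.2965 27.5169 9.4416
73.0226 58.6330 38.1600 15.4873 2.5642
78.5242 66.4604 49.2965 24.8764 4.8125 0.0000
83.1365 73.0226 58.6330 38.1600 9.0318 0.0000 0.0000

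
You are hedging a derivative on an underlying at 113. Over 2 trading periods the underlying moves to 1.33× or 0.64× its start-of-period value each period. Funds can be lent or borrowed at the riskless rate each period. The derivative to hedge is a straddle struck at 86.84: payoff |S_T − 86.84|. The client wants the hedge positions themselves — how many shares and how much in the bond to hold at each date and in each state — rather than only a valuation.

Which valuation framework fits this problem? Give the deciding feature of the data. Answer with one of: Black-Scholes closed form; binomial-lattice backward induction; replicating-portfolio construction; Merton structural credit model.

framework: replicating-portfolio construction

Key observation: since the answer must list Δ and B at each node of the 1.33/0.64 lattice on 113, the replicating-portfolio method — solving the two-state system at every node — is the one that applies.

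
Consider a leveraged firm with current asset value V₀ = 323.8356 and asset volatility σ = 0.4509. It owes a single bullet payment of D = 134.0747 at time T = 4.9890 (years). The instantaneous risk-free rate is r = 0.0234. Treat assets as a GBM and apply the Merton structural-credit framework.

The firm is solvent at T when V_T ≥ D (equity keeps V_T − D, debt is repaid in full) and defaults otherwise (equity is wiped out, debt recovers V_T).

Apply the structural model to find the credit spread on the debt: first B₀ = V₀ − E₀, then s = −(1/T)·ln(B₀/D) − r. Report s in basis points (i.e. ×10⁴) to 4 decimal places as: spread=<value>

Equity is a call on the firm's assets struck at D = 134.0747:
d₁ = [ln(V₀/D) + (r + σ²/2)T] / (σ√T)
   = [ln(323.8356/134.0747) + (0.0234 + 0.5·0.4509²)·4.9890] / (0.4509·√4.9890)
   = [0.881839 + 0.623901] / 1.007133 = 1.495075
d₂ = d₁ − σ√T = 1.495075 − 1.007133 = 0.487942
N(d₁) = 0.932553,  N(d₂) = 0.687205,  e^(−rT) = 0.889814
E₀ = V₀·N(d₁) − D·e^(−rT)·N(d₂)
   = 323.8356·0.932553 − 134.0747·0.889814·0.687205 = 220.009153
B₀ = V₀ − E₀ = 323.8356 − 220.009153 = 103.826447
spread = −(1/T)·ln(B₀/D) − r = −(1/4.9890)·ln(103.826447/134.0747) − 0.0234 = 0.02784802
in basis points: 0.02784802 × 10⁴ = 278.4802 bp

spread=278.4802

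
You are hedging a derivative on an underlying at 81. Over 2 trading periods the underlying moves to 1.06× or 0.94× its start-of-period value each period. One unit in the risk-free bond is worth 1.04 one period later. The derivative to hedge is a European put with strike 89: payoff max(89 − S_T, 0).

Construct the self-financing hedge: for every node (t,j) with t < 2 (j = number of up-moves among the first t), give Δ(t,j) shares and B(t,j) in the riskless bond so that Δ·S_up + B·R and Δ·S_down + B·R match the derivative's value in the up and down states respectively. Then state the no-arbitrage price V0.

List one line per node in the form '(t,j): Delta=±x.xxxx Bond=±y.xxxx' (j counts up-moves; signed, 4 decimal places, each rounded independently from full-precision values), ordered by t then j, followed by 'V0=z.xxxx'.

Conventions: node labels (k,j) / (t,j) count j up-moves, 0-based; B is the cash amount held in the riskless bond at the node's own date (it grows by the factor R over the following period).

(0,0): Delta=-0.8342 Bond=70.1449
(1,0): Delta=-1.0000 Bond=85.5769
(1,1): Delta=-0.8048 Bond=70.4254
V0=2.5771

Arbitrage-free pricing uses the up-move probability p* = (R−d)/(u−d) = 0.8333, discounting each step at R = 1.04.
Payoffs at expiry: V(2,0)=17.4284, V(2,1)=8.2916, V(2,2)=0.0000
Node (1,0) S=76.1400: V=(p*·8.2916+(1−p*)·17.4284)/1.04=9.4369; Δ=(8.2916−17.4284)/(80.7084−71.5716)=-1.0000; B=V−Δ·S=85.5769
Node (1,1) S=85.8600: V=(p*·0.0000+(1−p*)·8.2916)/1.04=1.3288; Δ=(0.0000−8.2916)/(91.0116−80.7084)=-0.8048; B=V−Δ·S=70.4254
Node (0,0) S=81.0000: V=(p*·1.3288+(1−p*)·9.4369)/1.04=2.5771; Δ=(1.3288−9.4369)/(85.8600−76.1400)=-0.8342; B=V−Δ·S=70.1449
Verification: the root portfolio costs Δ(0,0)·S0 + B(0,0) = 2.5771, matching V0.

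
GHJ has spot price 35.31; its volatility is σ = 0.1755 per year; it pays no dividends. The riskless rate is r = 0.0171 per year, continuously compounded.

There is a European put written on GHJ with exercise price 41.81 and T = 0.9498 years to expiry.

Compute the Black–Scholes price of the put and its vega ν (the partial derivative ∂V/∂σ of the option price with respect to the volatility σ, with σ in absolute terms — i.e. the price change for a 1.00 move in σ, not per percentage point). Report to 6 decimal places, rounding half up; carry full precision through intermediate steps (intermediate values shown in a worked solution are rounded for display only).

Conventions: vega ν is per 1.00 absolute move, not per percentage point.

σ√T = 0.1755·√0.9498 = 0.171038
d₁ = (ln(S/K) + (r+σ²/2)T) / (σ√T) = (ln(35.31/41.81) + (0.0171+0.1755²/2)·0.9498) / 0.171038 = (-0.168969 + 0.030869) / 0.171038 = -0.807426
d₂ = d₁ − σ√T = -0.807426 − 0.171038 = -0.978464
e^{−rT} = 0.983890
N(−d₁) = 0.790289,  N(−d₂) = 0.836078
Put price V = K·e^{−rT}·N(−d₂) − S·N(−d₁) = 34.393243 − 27.905121 = 6.488123
φ(d₁) = (1/√(2π))·e^{−d₁²/2} = 0.287968
ν = S·φ(d₁)·√T = 9.909634

price = 6.488123
ν = 9.909634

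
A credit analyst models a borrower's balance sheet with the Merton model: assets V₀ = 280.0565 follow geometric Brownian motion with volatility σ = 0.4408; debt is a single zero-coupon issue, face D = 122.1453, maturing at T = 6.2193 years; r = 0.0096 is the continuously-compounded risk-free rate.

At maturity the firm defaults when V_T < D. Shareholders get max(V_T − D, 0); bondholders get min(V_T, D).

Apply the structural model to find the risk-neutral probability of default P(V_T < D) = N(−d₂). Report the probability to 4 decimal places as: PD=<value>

PD=0.3976

With assets at 280.0565 and a single debt payment of 122.1453 at 6.2193 years:
d₁ = [ln(V₀/D) + (r + σ²/2)T] / (σ√T)
   = [ln(280.0565/122.1453) + (0.0096 + 0.5·0.4408²)·6.2193] / (0.4408·√6.2193)
   = [0.829780 + 0.663925] / 1.099290 = 1.358790
d₂ = d₁ − σ√T = 1.358790 − 1.099290 = 0.259500
risk-neutral PD = N(−d₂) = N(-0.259500) = 0.397625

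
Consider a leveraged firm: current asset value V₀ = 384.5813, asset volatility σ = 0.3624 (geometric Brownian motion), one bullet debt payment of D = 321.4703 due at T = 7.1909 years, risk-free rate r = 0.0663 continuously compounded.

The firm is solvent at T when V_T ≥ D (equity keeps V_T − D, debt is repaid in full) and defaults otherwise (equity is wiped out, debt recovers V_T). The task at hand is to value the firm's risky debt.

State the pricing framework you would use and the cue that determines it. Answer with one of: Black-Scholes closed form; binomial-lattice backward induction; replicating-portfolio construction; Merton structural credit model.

Key observation: the asked-for credit quantity lives on the firm's capital structure — asset value, asset volatility, debt face 321.4703 — which is the structural model's domain.

framework: Merton structural credit model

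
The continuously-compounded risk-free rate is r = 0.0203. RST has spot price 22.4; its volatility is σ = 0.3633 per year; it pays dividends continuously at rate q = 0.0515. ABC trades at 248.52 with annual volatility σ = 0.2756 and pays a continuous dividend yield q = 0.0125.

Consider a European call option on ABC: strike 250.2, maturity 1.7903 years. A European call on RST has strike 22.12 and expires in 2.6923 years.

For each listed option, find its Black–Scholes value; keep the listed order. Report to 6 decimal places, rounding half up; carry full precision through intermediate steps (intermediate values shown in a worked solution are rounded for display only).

price(ABC call K=250.2) = 36.303710
price(RST call K=22.12) = 4.049873

[ABC call K=250.2]
σ√T = 0.2756·√1.7903 = 0.368759
d₁ = (ln(S/K) + (r−q+σ²/2)T) / (σ√T) = (ln(248.52/250.2) + (0.0203−0.0125+0.2756²/2)·1.7903) / 0.368759 = (-0.006737 + 0.081956) / 0.368759 = 0.203978
d₂ = d₁ − σ√T = 0.203978 − 0.368759 = -0.164781
e^{−rT} = 0.964309
e^{−qT} = 0.977870
N(d₁) = 0.580815,  N(d₂) = 0.434558
price = S·e^{−qT}·N(d₁) − K·e^{−rT}·N(d₂) = 141.149662 − 104.845951 = 36.303710
[RST call K=22.12]
σ√T = 0.3633·√2.6923 = 0.596111
d₁ = (ln(S/K) + (r−q+σ²/2)T) / (σ√T) = (ln(22.4/22.12) + (0.0203−0.0515+0.3633²/2)·2.6923) / 0.596111 = (0.012579 + 0.093674) / 0.596111 = 0.178244
d₂ = d₁ − σ√T = 0.178244 − 0.596111 = -0.417867
e^{−rT} = 0.946813
e^{−qT} = 0.870530
N(d₁) = 0.570734,  N(d₂) = 0.338022
price = S·e^{−qT}·N(d₁) − K·e^{−rT}·N(d₂) = 11.129241 − 7.079368 = 4.049873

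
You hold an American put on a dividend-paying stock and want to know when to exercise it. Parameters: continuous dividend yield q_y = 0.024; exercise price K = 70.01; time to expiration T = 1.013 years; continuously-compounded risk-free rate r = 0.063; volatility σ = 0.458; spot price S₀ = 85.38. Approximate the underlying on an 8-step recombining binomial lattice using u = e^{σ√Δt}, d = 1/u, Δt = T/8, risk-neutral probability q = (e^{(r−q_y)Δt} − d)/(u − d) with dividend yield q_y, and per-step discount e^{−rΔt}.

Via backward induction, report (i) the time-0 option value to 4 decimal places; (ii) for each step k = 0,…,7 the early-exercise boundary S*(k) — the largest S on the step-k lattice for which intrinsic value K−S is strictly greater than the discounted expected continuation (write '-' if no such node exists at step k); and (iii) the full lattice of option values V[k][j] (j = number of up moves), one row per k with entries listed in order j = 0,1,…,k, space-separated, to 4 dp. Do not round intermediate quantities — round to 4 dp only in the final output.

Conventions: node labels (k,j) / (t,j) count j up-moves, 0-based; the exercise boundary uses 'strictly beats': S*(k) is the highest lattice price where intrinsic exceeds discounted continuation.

Δt=0.12662, u=1.17701, d=0.84961, q=0.47447, disc=e^(-rΔt)=0.99205
k=8 terminal: V=max(K-S,0) → 46.8298 37.8973 25.5226 8.3794 0.0000 0.0000 0.0000 0.0000 0.0000
k=7: j=0 S=27.2833 intr=42.7267 cont=42.2532 V=42.7267[EX]; j=1 S=37.7970 intr=32.2130 cont=31.7714 V=32.2130[EX]; j=2 S=52.3621 intr=17.6479 cont=17.2506 V=17.6479[EX]; j=3 S=72.5398 intr=0.0000 cont=4.3687 V=4.3687[hold]; j=4 S=100.4930 intr=0.0000 cont=0.0000 V=0.0000[hold]; j=5 S=139.2181 intr=0.0000 cont=0.0000 V=0.0000[hold]; j=6 S=192.8658 intr=0.0000 cont=0.0000 V=0.0000[hold]; j=7 S=267.1868 intr=0.0000 cont=0.0000 V=0.0000[hold]  S*(7)=52.3621
k=6: j=0 S=32.1127 intr=37.8973 cont=37.4384 V=37.8973[EX]; j=1 S=44.4874 intr=25.5226 cont=25.1013 V=25.5226[EX]; j=2 S=61.6306 intr=8.3794 cont=11.2572 V=11.2572[hold]; j=3 S=85.3800 intr=0.0000 cont=2.2776 V=2.2776[hold]; j=4 S=118.2812 intr=0.0000 cont=0.0000 V=0.0000[hold]; j=5 S=163.8610 intr=0.0000 cont=0.0000 V=0.0000[hold]; j=6 S=227.0048 intr=0.0000 cont=0.0000 V=0.0000[hold]  S*(6)=44.4874
k=5: j=0 S=37.7970 intr=32.2130 cont=31.7714 V=32.2130[EX]; j=1 S=52.3621 intr=17.6479 cont=18.6051 V=18.6051[hold]; j=2 S=72.5398 intr=0.0000 cont=6.9411 V=6.9411[hold]; j=3 S=100.4930 intr=0.0000 cont=1.1875 V=1.1875[hold]; j=4 S=139.2181 intr=0.0000 cont=0.0000 V=0.0000[hold]; j=5 S=192.8658 intr=0.0000 cont=0.0000 V=0.0000[hold]  S*(5)=37.7970
k=4: j=0 S=44.4874 intr=25.5226 cont=25.5519 V=25.5519[hold]; j=1 S=61.6306 intr=8.3794 cont=12.9671 V=12.9671[hold]; j=2 S=85.3800 intr=0.0000 cont=4.1777 V=4.1777[hold]; j=3 S=118.2812 intr=0.0000 cont=0.6191 V=0.6191[hold]; j=4 S=163.8610 intr=0.0000 cont=0.0000 V=0.0000[hold]  S*(4)=-
k=3: j=0 S=52.3621 intr=17.6479 cont=19.4252 V=19.4252[hold]; j=1 S=72.5398 intr=0.0000 cont=8.7269 V=8.7269[hold]; j=2 S=100.4930 intr=0.0000 cont=2.4695 V=2.4695[hold]; j=3 S=139.2181 intr=0.0000 cont=0.3228 V=0.3228[hold]  S*(3)=-
k=2: j=0 S=61.6306 intr=8.3794 cont=14.2352 V=14.2352[hold]; j=1 S=85.3800 intr=0.0000 cont=5.7122 V=5.7122[hold]; j=2 S=118.2812 intr=0.0000 cont=1.4394 V=1.4394[hold]  S*(2)=-
k=1: j=0 S=72.5398 intr=0.0000 cont=10.1104 V=10.1104[hold]; j=1 S=100.4930 intr=0.0000 cont=3.6556 V=3.6556[hold]  S*(1)=-
k=0: j=0 S=85.3800 intr=0.0000 cont=6.9918 V=6.9918[hold]  S*(0)=-

price = 6.9918
boundary = - - - - - 37.7970 44.4874 52.3621
tree:
6.9918
10.1104 3.6556
14.2352 5.7122 1.4394
19.4252 8.7269 2.4695 0.3228
25.5519 12.9671 4.1777 0.6191 0.0000
32.2130 18.6051 6.9411 1.1875 0.0000 0.0000
37.8973 25.5226 11.2572 2.2776 0.0000 0.0000 0.0000
42.7267 32.2130 17.6479 4.3687 0.0000 0.0000 0.0000 0.0000
46.8298 37.8973 25.5226 8.3794 0.0000 0.0000 0.0000 0.0000 0.0000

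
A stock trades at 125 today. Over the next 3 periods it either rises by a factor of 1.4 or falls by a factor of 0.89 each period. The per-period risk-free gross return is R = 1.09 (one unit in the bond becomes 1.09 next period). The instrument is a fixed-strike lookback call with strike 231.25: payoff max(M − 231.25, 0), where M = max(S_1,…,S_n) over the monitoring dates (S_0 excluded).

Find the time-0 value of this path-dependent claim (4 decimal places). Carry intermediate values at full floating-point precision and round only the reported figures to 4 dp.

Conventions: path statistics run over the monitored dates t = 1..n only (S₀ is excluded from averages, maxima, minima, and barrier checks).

price = 6.1966

Under the martingale measure an up-move has probability p* = 0.3922; value the claim as the probability-weighted average of per-path payoffs, discounted 3 periods at R = 1.09.
Enumerate all 2^3 = 8 price paths (U = up ×1.4, D = down ×0.89); each path with k up-moves has probability p*^k·(1−p*)^(3−k).
DDD: M=111.2500, payoff=0.0000, prob=0.224582
UDD: M=175.0000, payoff=0.0000, prob=0.144891
DUD: M=155.7500, payoff=0.0000, prob=0.144891
UUD: M=245.0000, payoff=13.7500, prob=0.093478
DDU: M=138.6175, payoff=0.0000, prob=0.144891
UDU: M=218.0500, payoff=0.0000, prob=0.093478
DUU: M=218.0500, payoff=0.0000, prob=0.093478
UUU: M=343.0000, payoff=111.7500, prob=0.060309
Price = Σ prob·payoff / R^3 = 8.024817 / 1.295029 = 6.1966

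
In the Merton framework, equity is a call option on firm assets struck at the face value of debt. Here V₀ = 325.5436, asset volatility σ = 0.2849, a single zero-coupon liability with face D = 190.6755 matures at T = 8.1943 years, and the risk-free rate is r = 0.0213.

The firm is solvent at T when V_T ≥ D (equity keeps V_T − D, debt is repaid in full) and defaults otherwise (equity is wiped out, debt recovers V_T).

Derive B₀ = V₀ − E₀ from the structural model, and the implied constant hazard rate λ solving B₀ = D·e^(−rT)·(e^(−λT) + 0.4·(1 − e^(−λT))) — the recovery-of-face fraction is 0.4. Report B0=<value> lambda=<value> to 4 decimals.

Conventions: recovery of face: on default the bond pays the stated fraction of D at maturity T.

B0=141.3507 lambda=0.0266

Apply the equity-as-call identities (strike 190.6755, horizon 8.1943 years):
d₁ = [ln(V₀/D) + (r + σ²/2)T] / (σ√T)
   = [ln(325.5436/190.6755) + (0.0213 + 0.5·0.2849²)·8.1943] / (0.2849·√8.1943)
   = [0.534923 + 0.507096] / 0.815546 = 1.277696
d₂ = d₁ − σ√T = 1.277696 − 0.815546 = 0.462150
N(d₁) = 0.899322,  N(d₂) = 0.678013,  e^(−rT) = 0.839844
E₀ = V₀·N(d₁) − D·e^(−rT)·N(d₂)
   = 325.5436·0.899322 − 190.6755·0.839844·0.678013 = 184.192907
B₀ = V₀ − E₀ = 325.5436 − 184.192907 = 141.350693
e^(−λT) = (B₀·e^(rT)/D − 0.4)/(1 − 0.4) = (141.3507·1.190697/190.6755 − 0.4)/0.6 = 0.80446982
λ = −ln(0.80446982)/8.1943 = 0.026552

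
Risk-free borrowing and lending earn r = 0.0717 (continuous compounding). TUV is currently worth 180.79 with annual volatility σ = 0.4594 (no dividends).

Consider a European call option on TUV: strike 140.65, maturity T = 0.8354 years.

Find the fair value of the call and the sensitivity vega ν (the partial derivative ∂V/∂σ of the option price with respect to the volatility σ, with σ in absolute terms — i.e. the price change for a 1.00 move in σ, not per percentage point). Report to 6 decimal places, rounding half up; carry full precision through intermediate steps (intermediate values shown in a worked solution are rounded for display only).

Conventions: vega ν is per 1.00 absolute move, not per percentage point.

σ√T = 0.4594·√0.8354 = 0.419893
d₁ = (ln(S/K) + (r+σ²/2)T) / (σ√T) = (ln(180.79/140.65) + (0.0717+0.4594²/2)·0.8354) / 0.419893 = (0.251062 + 0.148053) / 0.419893 = 0.950516
d₂ = d₁ − σ√T = 0.950516 − 0.419893 = 0.530623
e^{−rT} = 0.941860
N(d₁) = 0.829075,  N(d₂) = 0.702160
Call price V = S·N(d₁) − K·e^{−rT}·N(d₂) = 149.888462 − 93.017029 = 56.871434
φ(d₁) = (1/√(2π))·e^{−d₁²/2} = 0.253934
ν = S·φ(d₁)·√T = 41.960759

price = 56.871434
ν = 41.960759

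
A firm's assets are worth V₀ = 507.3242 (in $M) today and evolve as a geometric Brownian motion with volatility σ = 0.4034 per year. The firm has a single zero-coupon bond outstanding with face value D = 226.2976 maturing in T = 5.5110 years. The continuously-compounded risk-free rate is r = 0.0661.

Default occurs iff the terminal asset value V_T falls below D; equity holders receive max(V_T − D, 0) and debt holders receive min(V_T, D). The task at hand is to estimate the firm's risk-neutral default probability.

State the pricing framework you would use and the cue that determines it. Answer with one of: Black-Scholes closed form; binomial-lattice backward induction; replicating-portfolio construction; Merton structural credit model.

framework: Merton structural credit model

Key observation: assets follow a GBM and default happens iff V_T < 226.2976; valuing claims on that split (equity as a call, risky debt as the residual) is the structural model's definition.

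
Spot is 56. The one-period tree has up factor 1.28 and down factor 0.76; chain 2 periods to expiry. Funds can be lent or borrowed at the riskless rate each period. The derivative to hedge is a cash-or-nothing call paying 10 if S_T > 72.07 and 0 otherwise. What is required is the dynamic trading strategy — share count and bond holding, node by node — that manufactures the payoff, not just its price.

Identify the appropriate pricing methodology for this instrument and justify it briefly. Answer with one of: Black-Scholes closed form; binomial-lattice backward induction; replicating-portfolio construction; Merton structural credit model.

Key observation: the mandate to exhibit the hedge at every date and state singles out the replicating-portfolio construction on the 2-period tree with factors 1.28 and 0.76 from 56.

framework: replicating-portfolio construction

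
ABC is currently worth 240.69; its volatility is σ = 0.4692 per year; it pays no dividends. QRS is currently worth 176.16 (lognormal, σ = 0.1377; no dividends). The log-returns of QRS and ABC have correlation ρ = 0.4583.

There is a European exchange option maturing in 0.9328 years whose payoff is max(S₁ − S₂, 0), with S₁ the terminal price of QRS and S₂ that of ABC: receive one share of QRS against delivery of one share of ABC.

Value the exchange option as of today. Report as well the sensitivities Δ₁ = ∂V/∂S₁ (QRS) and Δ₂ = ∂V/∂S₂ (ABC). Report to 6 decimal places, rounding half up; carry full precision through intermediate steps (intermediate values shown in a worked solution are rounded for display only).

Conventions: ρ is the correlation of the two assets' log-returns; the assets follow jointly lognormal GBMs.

σ_eff = √(σ₁² + σ₂² − 2ρσ₁σ₂) = √(0.1377² + 0.4692² − 2·0.4583·0.1377·0.4692) = 0.424134
d₁ = (ln(S₁/S₂) + (q₂ − q₁ + σ_eff²/2)T) / (σ_eff√T) = (ln(176.16/240.69) + (0.0 − 0.0 + 0.089945)·0.9328) / 0.409635 = -0.557122
d₂ = d₁ − σ_eff√T = -0.557122 − 0.409635 = -0.966757
N(d₁) = 0.288722,  N(d₂) = 0.166833
V = S₁·e^{−q₁T}·N(d₁) − S₂·e^{−q₂T}·N(d₂) = 50.861279 − 40.154978 = 10.706301
Key observation: the rate r is irrelevant here: denominating values in ABC turns the exchange into a ratio option on S₁/S₂, and discounting at r drops out.
Δ₁ = e^{−q₁T}·N(d₁) = 0.288722;  Δ₂ = −e^{−q₂T}·N(d₂) = -0.166833

exchange price = 10.706301
Δ1 = 0.288722
Δ2 = -0.166833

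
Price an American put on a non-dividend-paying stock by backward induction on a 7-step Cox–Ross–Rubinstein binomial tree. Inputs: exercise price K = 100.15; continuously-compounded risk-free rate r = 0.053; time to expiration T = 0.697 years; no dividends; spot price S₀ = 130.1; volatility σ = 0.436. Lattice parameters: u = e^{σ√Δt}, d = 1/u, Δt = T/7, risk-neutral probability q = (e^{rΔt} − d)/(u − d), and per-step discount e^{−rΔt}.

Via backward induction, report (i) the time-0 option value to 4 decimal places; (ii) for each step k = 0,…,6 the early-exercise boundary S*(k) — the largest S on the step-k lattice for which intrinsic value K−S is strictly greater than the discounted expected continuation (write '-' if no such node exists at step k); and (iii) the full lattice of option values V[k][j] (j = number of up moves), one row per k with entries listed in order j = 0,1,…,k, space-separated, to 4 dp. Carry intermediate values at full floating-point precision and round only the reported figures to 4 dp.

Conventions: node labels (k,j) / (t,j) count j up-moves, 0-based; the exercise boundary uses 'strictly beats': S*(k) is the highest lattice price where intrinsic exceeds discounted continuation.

Δt=0.09957, u=1.14749, d=0.87147, q=0.48483, disc=e^(-rΔt)=0.99474
k=7 terminal: V=max(K-S,0) → 50.4877 34.7576 14.0452 0.0000 0.0000 0.0000 0.0000 0.0000
k=6: j=0 S=56.9872 intr=43.1628 cont=42.6357 V=43.1628[EX]; j=1 S=75.0373 intr=25.1127 cont=24.5856 V=25.1127[EX]; j=2 S=98.8046 intr=1.3454 cont=7.1976 V=7.1976[hold]; j=3 S=130.1000 intr=0.0000 cont=0.0000 V=0.0000[hold]; j=4 S=171.3079 intr=0.0000 cont=0.0000 V=0.0000[hold]; j=5 S=225.5680 intr=0.0000 cont=0.0000 V=0.0000[hold]; j=6 S=297.0144 intr=0.0000 cont=0.0000 V=0.0000[hold]  S*(6)=75.0373
k=5: j=0 S=65.3924 intr=34.7576 cont=34.2305 V=34.7576[EX]; j=1 S=86.1048 intr=14.0452 cont=16.3405 V=16.3405[hold]; j=2 S=113.3776 intr=0.0000 cont=3.6885 V=3.6885[hold]; j=3 S=149.2888 intr=0.0000 cont=0.0000 V=0.0000[hold]; j=4 S=196.5746 intr=0.0000 cont=0.0000 V=0.0000[hold]; j=5 S=258.8377 intr=0.0000 cont=0.0000 V=0.0000[hold]  S*(5)=65.3924
k=4: j=0 S=75.0373 intr=25.1127 cont=25.6925 V=25.6925[hold]; j=1 S=98.8046 intr=1.3454 cont=10.1527 V=10.1527[hold]; j=2 S=130.1000 intr=0.0000 cont=1.8902 V=1.8902[hold]; j=3 S=171.3079 intr=0.0000 cont=0.0000 V=0.0000[hold]; j=4 S=225.5680 intr=0.0000 cont=0.0000 V=0.0000[hold]  S*(4)=-
k=3: j=0 S=86.1048 intr=14.0452 cont=18.0628 V=18.0628[hold]; j=1 S=113.3776 intr=0.0000 cont=6.1145 V=6.1145[hold]; j=2 S=149.2888 intr=0.0000 cont=0.9687 V=0.9687[hold]; j=3 S=196.5746 intr=0.0000 cont=0.0000 V=0.0000[hold]  S*(3)=-
k=2: j=0 S=98.8046 intr=1.3454 cont=12.2053 V=12.2053[hold]; j=1 S=130.1000 intr=0.0000 cont=3.6006 V=3.6006[hold]; j=2 S=171.3079 intr=0.0000 cont=0.4964 V=0.4964[hold]  S*(2)=-
k=1: j=0 S=113.3776 intr=0.0000 cont=7.9912 V=7.9912[hold]; j=1 S=149.2888 intr=0.0000 cont=2.0846 V=2.0846[hold]  S*(1)=-
k=0: j=0 S=130.1000 intr=0.0000 cont=5.1005 V=5.1005[hold]  S*(0)=-

price = 5.1005
boundary = - - - - - 65.3924 75.0373
tree:
5.1005
7.9912 2.0846
12.2053 3.6006 0.4964
18.0628 6.1145 0.9687 0.0000
25.6925 10.1527 1.8902 0.0000 0.0000
34.7576 16.3405 3.6885 0.0000 0.0000 0.0000
43.1628 25.1127 7.1976 0.0000 0.0000 0.0000 0.0000
50.4877 34.7576 14.0452 0.0000 0.0000 0.0000 0.0000 0.0000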